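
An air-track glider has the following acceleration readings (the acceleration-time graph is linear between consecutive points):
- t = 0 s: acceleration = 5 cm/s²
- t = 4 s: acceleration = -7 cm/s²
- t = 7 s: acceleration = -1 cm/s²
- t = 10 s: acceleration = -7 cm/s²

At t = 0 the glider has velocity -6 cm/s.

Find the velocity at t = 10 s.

-34 cm/s

Δv equals the area under the a-t graph; then v = v₀ + Δv.
0–4 s: ½(5 + -7)(4) = -4 cm/s
4–7 s: ½(-7 + -1)(3) = -12 cm/s
7–10 s: ½(-1 + -7)(3) = -12 cm/s
Δv = -28 cm/s, so v(10) = -6 + (-28) = -34 cm/s.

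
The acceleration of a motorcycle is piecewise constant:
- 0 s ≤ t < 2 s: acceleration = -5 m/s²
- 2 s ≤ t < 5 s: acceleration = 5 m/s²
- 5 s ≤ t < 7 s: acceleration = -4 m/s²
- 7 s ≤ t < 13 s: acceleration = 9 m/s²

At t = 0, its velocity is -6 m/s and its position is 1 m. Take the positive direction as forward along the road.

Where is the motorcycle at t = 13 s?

51.5 m

On each constant-a segment, Δv = aΔt and Δx = v₀Δt + ½aΔt²; chain segment to segment.
0–2 s: v starts -6 m/s; Δx = -6·2 + ½·-5·2² = -22 m; v ends -16 m/s.
2–5 s: v starts -16 m/s; Δx = -16·3 + ½·5·3² = -25.5 m; v ends -1 m/s.
5–7 s: v starts -1 m/s; Δx = -1·2 + ½·-4·2² = -10 m; v ends -9 m/s.
7–13 s: v starts -9 m/s; Δx = -9·6 + ½·9·6² = 108 m; v ends 45 m/s.
x(13) = 1 + Σ Δx = 51.5 m.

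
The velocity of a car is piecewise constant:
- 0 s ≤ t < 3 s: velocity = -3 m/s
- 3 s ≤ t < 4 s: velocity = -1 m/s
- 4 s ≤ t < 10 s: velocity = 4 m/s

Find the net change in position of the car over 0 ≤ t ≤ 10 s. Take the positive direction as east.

Displacement is the signed area under the v-t curve.
0–3 s: -3 × 3 = -9 m
3–4 s: -1 × 1 = -1 m
4–10 s: 4 × 6 = 24 m
Net displacement = 14 m

14 m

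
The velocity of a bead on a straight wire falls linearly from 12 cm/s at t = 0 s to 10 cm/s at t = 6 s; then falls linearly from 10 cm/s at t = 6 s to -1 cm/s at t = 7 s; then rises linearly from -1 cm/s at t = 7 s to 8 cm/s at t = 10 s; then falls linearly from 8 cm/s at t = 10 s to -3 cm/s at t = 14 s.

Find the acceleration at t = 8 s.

3 cm/s²

Acceleration is the slope of the v-t graph on 7–10 s: (8 − -1)/(10 − 7) = 3 cm/s².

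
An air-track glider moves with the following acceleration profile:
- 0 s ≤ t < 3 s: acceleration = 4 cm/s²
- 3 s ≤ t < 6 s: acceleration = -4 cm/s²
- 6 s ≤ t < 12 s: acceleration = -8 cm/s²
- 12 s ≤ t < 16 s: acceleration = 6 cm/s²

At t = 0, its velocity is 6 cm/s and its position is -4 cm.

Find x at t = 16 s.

-160 cm

On each constant-a segment, Δv = aΔt and Δx = v₀Δt + ½aΔt²; chain segment to segment.
0–3 s: v starts 6 cm/s; Δx = 6·3 + ½·4·3² = 36 cm; v ends 18 cm/s.
3–6 s: v starts 18 cm/s; Δx = 18·3 + ½·-4·3² = 36 cm; v ends 6 cm/s.
6–12 s: v starts 6 cm/s; Δx = 6·6 + ½·-8·6² = -108 cm; v ends -42 cm/s.
12–16 s: v starts -42 cm/s; Δx = -42·4 + ½·6·4² = -120 cm; v ends -18 cm/s.
x(16) = -4 + Σ Δx = -160 cm.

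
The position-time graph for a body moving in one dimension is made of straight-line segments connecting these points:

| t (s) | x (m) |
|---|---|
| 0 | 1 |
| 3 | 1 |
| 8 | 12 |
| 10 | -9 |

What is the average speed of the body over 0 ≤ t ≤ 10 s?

Average speed = (total path length)/(elapsed time); on a piecewise-linear x-t graph the path length is Σ|Δx|.
0–3 s: |Δx| = |1 − 1| = 0 m
3–8 s: |Δx| = |12 − 1| = 11 m
8–10 s: |Δx| = |-9 − 12| = 21 m
Total path = 32 m; average speed = 32/10 = 3.2 m/s.

3.2 m/s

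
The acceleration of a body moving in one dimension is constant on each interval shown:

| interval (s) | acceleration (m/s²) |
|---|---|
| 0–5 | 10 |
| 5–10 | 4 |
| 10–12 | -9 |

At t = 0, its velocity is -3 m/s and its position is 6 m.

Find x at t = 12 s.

517 m

On each constant-a segment, Δv = aΔt and Δx = v₀Δt + ½aΔt²; chain segment to segment.
0–5 s: v starts -3 m/s; Δx = -3·5 + ½·10·5² = 110 m; v ends 47 m/s.
5–10 s: v starts 47 m/s; Δx = 47·5 + ½·4·5² = 285 m; v ends 67 m/s.
10–12 s: v starts 67 m/s; Δx = 67·2 + ½·-9·2² = 116 m; v ends 49 m/s.
x(12) = 6 + Σ Δx = 517 m.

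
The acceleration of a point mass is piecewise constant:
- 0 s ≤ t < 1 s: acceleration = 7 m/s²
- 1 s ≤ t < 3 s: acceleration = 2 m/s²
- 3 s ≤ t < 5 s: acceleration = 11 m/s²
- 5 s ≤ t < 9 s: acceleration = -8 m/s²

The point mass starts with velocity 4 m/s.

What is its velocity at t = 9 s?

5 m/s

Δv equals the area under the a-t graph; then v = v₀ + Δv.
0–1 s: 7 × 1 = 7 m/s
1–3 s: 2 × 2 = 4 m/s
3–5 s: 11 × 2 = 22 m/s
5–9 s: -8 × 4 = -32 m/s
Δv = 1 m/s, so v(9) = 4 + (1) = 5 m/s.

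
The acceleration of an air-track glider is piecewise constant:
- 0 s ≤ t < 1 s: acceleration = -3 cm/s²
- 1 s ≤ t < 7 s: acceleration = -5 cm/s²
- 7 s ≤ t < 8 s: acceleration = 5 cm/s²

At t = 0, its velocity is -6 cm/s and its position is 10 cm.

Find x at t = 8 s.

-178 cm

On each constant-a segment, Δv = aΔt and Δx = v₀Δt + ½aΔt²; chain segment to segment.
0–1 s: v starts -6 cm/s; Δx = -6·1 + ½·-3·1² = -7.5 cm; v ends -9 cm/s.
1–7 s: v starts -9 cm/s; Δx = -9·6 + ½·-5·6² = -144 cm; v ends -39 cm/s.
7–8 s: v starts -39 cm/s; Δx = -39·1 + ½·5·1² = -36.5 cm; v ends -34 cm/s.
x(8) = 10 + Σ Δx = -178 cm.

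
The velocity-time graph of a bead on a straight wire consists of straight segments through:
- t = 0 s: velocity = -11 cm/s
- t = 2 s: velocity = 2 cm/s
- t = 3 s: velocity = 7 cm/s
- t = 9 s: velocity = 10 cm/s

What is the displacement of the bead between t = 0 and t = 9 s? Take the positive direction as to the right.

46.5 cm

Net displacement equals the area under the velocity-time graph (areas below the axis count negative).
0–2 s: ½(-11 + 2)(2) = -9 cm
2–3 s: ½(2 + 7)(1) = 4.5 cm
3–9 s: ½(7 + 10)(6) = 51 cm
Net displacement = 46.5 cm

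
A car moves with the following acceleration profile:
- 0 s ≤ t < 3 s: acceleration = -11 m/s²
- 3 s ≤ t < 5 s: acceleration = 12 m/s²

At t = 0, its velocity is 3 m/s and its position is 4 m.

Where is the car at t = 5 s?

-72.5 m

On each constant-a segment, Δv = aΔt and Δx = v₀Δt + ½aΔt²; chain segment to segment.
0–3 s: v starts 3 m/s; Δx = 3·3 + ½·-11·3² = -40.5 m; v ends -30 m/s.
3–5 s: v starts -30 m/s; Δx = -30·2 + ½·12·2² = -36 m; v ends -6 m/s.
x(5) = 4 + Σ Δx = -72.5 m.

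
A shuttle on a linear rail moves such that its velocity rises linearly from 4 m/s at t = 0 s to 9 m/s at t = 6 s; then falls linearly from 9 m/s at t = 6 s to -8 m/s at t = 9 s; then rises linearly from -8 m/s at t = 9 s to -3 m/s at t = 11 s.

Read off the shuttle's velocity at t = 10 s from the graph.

-5.5 m/s

On 9–11 s the graph is linear from -8 to -3 m/s: v(10) = -8 + (-3 − -8)·(10 − 9)/(11 − 9) = -5.5 m/s.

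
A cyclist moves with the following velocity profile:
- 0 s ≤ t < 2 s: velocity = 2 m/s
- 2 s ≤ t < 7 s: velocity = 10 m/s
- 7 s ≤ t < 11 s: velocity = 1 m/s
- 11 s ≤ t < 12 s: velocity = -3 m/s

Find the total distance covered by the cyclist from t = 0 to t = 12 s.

Total distance travelled is ∫|v| dt — sum the magnitudes of each area piece.
0–2 s: |2| × 2 = 4 m
2–7 s: |10| × 5 = 50 m
7–11 s: |1| × 4 = 4 m
11–12 s: |-3| × 1 = 3 m
Total distance = 61 m

61 m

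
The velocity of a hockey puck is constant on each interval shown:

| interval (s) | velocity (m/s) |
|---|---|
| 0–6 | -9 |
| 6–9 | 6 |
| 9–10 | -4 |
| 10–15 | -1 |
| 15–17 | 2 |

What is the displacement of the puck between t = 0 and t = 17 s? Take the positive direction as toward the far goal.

Net displacement equals the area under the velocity-time graph (areas below the axis count negative).
0–6 s: -9 × 6 = -54 m
6–9 s: 6 × 3 = 18 m
9–10 s: -4 × 1 = -4 m
10–15 s: -1 × 5 = -5 m
15–17 s: 2 × 2 = 4 m
Net displacement = -41 m

-41 m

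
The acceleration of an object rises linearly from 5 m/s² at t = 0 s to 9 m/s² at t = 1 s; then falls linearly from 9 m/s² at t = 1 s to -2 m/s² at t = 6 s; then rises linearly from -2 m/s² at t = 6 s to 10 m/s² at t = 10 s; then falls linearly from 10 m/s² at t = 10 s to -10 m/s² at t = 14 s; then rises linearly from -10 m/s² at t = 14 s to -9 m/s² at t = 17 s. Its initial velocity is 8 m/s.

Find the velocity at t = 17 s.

20 m/s

Δv equals the area under the a-t graph; then v = v₀ + Δv.
0–1 s: ½(5 + 9)(1) = 7 m/s
1–6 s: ½(9 + -2)(5) = 17.5 m/s
6–10 s: ½(-2 + 10)(4) = 16 m/s
10–14 s: ½(10 + -10)(4) = 0 m/s
14–17 s: ½(-10 + -9)(3) = -28.5 m/s
Δv = 12 m/s, so v(17) = 8 + (12) = 20 m/s.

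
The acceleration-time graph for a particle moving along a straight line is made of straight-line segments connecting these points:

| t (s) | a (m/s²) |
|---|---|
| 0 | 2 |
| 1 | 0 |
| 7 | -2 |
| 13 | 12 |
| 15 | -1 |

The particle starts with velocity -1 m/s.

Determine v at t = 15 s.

35 m/s

Δv equals the area under the a-t graph; then v = v₀ + Δv.
0–1 s: ½(2 + 0)(1) = 1 m/s
1–7 s: ½(0 + -2)(6) = -6 m/s
7–13 s: ½(-2 + 12)(6) = 30 m/s
13–15 s: ½(12 + -1)(2) = 11 m/s
Δv = 36 m/s, so v(15) = -1 + (36) = 35 m/s.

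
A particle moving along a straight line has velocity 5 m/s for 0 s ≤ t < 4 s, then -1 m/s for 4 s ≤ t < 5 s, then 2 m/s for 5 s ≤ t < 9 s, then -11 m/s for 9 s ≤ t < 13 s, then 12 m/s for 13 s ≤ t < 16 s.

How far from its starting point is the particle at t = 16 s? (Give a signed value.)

Displacement is the signed area under the v-t curve.
0–4 s: 5 × 4 = 20 m
4–5 s: -1 × 1 = -1 m
5–9 s: 2 × 4 = 8 m
9–13 s: -11 × 4 = -44 m
13–16 s: 12 × 3 = 36 m
Net displacement = 19 m

19 m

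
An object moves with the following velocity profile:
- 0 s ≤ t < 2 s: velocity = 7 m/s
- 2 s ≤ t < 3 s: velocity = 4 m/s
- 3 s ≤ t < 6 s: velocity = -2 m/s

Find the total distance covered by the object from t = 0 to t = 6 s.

Total distance travelled is ∫|v| dt — sum the magnitudes of each area piece.
0–2 s: |7| × 2 = 14 m
2–3 s: |4| × 1 = 4 m
3–6 s: |-2| × 3 = 6 m
Total distance = 24 m

24 m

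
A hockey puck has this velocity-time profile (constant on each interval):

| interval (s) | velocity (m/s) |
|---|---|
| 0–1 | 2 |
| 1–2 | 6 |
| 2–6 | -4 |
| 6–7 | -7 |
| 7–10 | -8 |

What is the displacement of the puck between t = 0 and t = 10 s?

Displacement is the signed area under the v-t curve.
0–1 s: 2 × 1 = 2 m
1–2 s: 6 × 1 = 6 m
2–6 s: -4 × 4 = -16 m
6–7 s: -7 × 1 = -7 m
7–10 s: -8 × 3 = -24 m
Net displacement = -39 m

-39 m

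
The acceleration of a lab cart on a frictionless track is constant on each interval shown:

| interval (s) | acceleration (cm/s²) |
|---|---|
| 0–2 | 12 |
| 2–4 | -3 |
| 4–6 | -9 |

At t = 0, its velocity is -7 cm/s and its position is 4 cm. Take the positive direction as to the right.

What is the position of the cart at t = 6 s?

On each constant-a segment, Δv = aΔt and Δx = v₀Δt + ½aΔt²; chain segment to segment.
0–2 s: v starts -7 cm/s; Δx = -7·2 + ½·12·2² = 10 cm; v ends 17 cm/s.
2–4 s: v starts 17 cm/s; Δx = 17·2 + ½·-3·2² = 28 cm; v ends 11 cm/s.
4–6 s: v starts 11 cm/s; Δx = 11·2 + ½·-9·2² = 4 cm; v ends -7 cm/s.
x(6) = 4 + Σ Δx = 46 cm.

46 cm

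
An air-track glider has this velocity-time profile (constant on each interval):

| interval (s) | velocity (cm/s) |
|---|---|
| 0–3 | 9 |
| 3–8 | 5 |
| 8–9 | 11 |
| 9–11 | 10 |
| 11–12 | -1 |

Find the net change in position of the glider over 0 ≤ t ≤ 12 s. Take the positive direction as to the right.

Displacement is the signed area under the v-t curve.
0–3 s: 9 × 3 = 27 cm
3–8 s: 5 × 5 = 25 cm
8–9 s: 11 × 1 = 11 cm
9–11 s: 10 × 2 = 20 cm
11–12 s: -1 × 1 = -1 cm
Net displacement = 82 cm

82 cm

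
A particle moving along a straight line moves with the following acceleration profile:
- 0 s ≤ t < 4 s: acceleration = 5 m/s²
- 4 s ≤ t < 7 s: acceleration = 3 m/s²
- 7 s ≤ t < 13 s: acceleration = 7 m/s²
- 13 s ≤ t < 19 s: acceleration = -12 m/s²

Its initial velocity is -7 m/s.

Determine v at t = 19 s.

Δv equals the area under the a-t graph; then v = v₀ + Δv.
0–4 s: 5 × 4 = 20 m/s
4–7 s: 3 × 3 = 9 m/s
7–13 s: 7 × 6 = 42 m/s
13–19 s: -12 × 6 = -72 m/s
Δv = -1 m/s, so v(19) = -7 + (-1) = -8 m/s.

-8 m/s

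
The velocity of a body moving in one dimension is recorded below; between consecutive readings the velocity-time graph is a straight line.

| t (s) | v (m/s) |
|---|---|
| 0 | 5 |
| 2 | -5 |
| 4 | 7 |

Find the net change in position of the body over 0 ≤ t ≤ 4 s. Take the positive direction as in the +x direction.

2 m

Net displacement equals the area under the velocity-time graph (areas below the axis count negative).
0–2 s: ½(5 + -5)(2) = 0 m
2–4 s: ½(-5 + 7)(2) = 2 m
Net displacement = 2 m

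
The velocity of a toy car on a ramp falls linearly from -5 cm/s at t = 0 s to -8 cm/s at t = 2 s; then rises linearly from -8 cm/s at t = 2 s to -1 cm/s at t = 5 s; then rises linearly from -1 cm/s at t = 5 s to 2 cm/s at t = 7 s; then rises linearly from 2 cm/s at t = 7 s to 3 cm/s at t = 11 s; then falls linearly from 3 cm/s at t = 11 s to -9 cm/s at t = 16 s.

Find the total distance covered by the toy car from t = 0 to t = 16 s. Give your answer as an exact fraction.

Total distance travelled is ∫|v| dt — sum the magnitudes of each area piece.
0–2 s: |½(-5 + -8)(2)| = 13 cm
2–5 s: |½(-8 + -1)(3)| = 13.5 cm
5–7 s: v = 0 at t = 17/3 s; triangle areas 1/3 + 4/3 = 5/3 cm
7–11 s: |½(2 + 3)(4)| = 10 cm
11–16 s: v = 0 at t = 12.25 s; triangle areas 1.875 + 16.875 = 18.75 cm
Total distance = 683/12 cm

683/12 cm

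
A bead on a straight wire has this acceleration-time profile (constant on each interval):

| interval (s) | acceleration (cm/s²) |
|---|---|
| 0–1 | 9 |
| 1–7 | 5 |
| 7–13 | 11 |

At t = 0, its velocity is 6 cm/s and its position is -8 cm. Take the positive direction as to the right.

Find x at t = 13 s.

On each constant-a segment, Δv = aΔt and Δx = v₀Δt + ½aΔt²; chain segment to segment.
0–1 s: v starts 6 cm/s; Δx = 6·1 + ½·9·1² = 10.5 cm; v ends 15 cm/s.
1–7 s: v starts 15 cm/s; Δx = 15·6 + ½·5·6² = 180 cm; v ends 45 cm/s.
7–13 s: v starts 45 cm/s; Δx = 45·6 + ½·11·6² = 468 cm; v ends 111 cm/s.
x(13) = -8 + Σ Δx = 650.5 cm.

650.5 cm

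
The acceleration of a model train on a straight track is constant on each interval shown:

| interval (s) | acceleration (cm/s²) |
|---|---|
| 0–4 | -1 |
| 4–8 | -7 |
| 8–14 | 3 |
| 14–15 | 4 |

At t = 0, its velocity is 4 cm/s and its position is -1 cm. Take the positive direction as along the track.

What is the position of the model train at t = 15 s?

-171 cm

On each constant-a segment, Δv = aΔt and Δx = v₀Δt + ½aΔt²; chain segment to segment.
0–4 s: v starts 4 cm/s; Δx = 4·4 + ½·-1·4² = 8 cm; v ends 0 cm/s.
4–8 s: v starts 0 cm/s; Δx = 0·4 + ½·-7·4² = -56 cm; v ends -28 cm/s.
8–14 s: v starts -28 cm/s; Δx = -28·6 + ½·3·6² = -114 cm; v ends -10 cm/s.
14–15 s: v starts -10 cm/s; Δx = -10·1 + ½·4·1² = -8 cm; v ends -6 cm/s.
x(15) = -1 + Σ Δx = -171 cm.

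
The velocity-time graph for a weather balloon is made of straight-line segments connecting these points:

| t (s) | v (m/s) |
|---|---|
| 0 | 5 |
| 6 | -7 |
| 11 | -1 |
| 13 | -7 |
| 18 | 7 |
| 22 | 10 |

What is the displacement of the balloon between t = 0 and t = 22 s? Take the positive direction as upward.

0 m

Net displacement equals the area under the velocity-time graph (areas below the axis count negative).
0–6 s: ½(5 + -7)(6) = -6 m
6–11 s: ½(-7 + -1)(5) = -20 m
11–13 s: ½(-1 + -7)(2) = -8 m
13–18 s: ½(-7 + 7)(5) = 0 m
18–22 s: ½(7 + 10)(4) = 34 m
Net displacement = 0 m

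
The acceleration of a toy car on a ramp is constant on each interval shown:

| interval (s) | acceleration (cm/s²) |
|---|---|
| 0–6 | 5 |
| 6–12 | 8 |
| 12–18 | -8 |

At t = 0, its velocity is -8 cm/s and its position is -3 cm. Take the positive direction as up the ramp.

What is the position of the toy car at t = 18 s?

On each constant-a segment, Δv = aΔt and Δx = v₀Δt + ½aΔt²; chain segment to segment.
0–6 s: v starts -8 cm/s; Δx = -8·6 + ½·5·6² = 42 cm; v ends 22 cm/s.
6–12 s: v starts 22 cm/s; Δx = 22·6 + ½·8·6² = 276 cm; v ends 70 cm/s.
12–18 s: v starts 70 cm/s; Δx = 70·6 + ½·-8·6² = 276 cm; v ends 22 cm/s.
x(18) = -3 + Σ Δx = 591 cm.

591 cm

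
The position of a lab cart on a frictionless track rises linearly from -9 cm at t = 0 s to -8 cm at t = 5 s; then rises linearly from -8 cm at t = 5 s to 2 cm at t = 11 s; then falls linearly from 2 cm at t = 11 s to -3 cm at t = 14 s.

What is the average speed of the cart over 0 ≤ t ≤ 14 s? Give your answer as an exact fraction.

Average speed = (total path length)/(elapsed time); on a piecewise-linear x-t graph the path length is Σ|Δx|.
0–5 s: |Δx| = |-8 − -9| = 1 cm
5–11 s: |Δx| = |2 − -8| = 10 cm
11–14 s: |Δx| = |-3 − 2| = 5 cm
Total path = 16 cm; average speed = 16/14 = 8/7 cm/s.

8/7 cm/s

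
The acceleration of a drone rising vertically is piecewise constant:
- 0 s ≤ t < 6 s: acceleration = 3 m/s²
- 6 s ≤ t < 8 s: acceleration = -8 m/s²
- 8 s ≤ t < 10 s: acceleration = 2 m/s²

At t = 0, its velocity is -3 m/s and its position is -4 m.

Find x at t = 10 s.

On each constant-a segment, Δv = aΔt and Δx = v₀Δt + ½aΔt²; chain segment to segment.
0–6 s: v starts -3 m/s; Δx = -3·6 + ½·3·6² = 36 m; v ends 15 m/s.
6–8 s: v starts 15 m/s; Δx = 15·2 + ½·-8·2² = 14 m; v ends -1 m/s.
8–10 s: v starts -1 m/s; Δx = -1·2 + ½·2·2² = 2 m; v ends 3 m/s.
x(10) = -4 + Σ Δx = 48 m.

48 m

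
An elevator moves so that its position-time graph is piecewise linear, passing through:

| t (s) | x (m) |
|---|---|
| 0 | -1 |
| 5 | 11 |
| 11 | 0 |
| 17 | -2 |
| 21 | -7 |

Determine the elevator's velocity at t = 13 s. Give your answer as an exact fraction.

Velocity is the slope of the x-t graph on 11–17 s: (-2 − 0)/(17 − 11) = -1/3 m/s.

-1/3 m/s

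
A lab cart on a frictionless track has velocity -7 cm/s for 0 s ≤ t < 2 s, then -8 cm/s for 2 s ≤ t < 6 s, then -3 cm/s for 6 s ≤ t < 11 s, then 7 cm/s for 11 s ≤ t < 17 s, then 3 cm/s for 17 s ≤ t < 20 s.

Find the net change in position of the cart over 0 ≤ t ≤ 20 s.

-10 cm

Displacement is the signed area under the v-t curve.
0–2 s: -7 × 2 = -14 cm
2–6 s: -8 × 4 = -32 cm
6–11 s: -3 × 5 = -15 cm
11–17 s: 7 × 6 = 42 cm
17–20 s: 3 × 3 = 9 cm
Net displacement = -10 cm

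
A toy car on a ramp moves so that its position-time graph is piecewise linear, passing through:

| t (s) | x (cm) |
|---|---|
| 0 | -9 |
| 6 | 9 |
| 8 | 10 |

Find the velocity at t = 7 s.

Velocity is the slope of the x-t graph on 6–8 s: (10 − 9)/(8 − 6) = 0.5 cm/s.

0.5 cm/s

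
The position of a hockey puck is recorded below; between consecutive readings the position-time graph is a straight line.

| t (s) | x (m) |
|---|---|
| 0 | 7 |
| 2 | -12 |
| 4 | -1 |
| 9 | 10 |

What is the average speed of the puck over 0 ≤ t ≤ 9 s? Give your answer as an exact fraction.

41/9 m/s

Average speed = (total path length)/(elapsed time); on a piecewise-linear x-t graph the path length is Σ|Δx|.
0–2 s: |Δx| = |-12 − 7| = 19 m
2–4 s: |Δx| = |-1 − -12| = 11 m
4–9 s: |Δx| = |10 − -1| = 11 m
Total path = 41 m; average speed = 41/9 = 41/9 m/s.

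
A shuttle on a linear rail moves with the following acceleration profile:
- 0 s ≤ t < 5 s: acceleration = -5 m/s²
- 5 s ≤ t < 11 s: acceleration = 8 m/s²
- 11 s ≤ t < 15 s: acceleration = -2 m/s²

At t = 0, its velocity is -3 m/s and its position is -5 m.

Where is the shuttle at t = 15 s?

On each constant-a segment, Δv = aΔt and Δx = v₀Δt + ½aΔt²; chain segment to segment.
0–5 s: v starts -3 m/s; Δx = -3·5 + ½·-5·5² = -77.5 m; v ends -28 m/s.
5–11 s: v starts -28 m/s; Δx = -28·6 + ½·8·6² = -24 m; v ends 20 m/s.
11–15 s: v starts 20 m/s; Δx = 20·4 + ½·-2·4² = 64 m; v ends 12 m/s.
x(15) = -5 + Σ Δx = -42.5 m.

-42.5 m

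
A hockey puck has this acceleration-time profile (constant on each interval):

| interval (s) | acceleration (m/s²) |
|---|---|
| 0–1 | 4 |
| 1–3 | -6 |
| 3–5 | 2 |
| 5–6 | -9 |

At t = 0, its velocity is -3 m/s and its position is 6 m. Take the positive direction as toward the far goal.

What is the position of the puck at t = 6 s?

-34.5 m

On each constant-a segment, Δv = aΔt and Δx = v₀Δt + ½aΔt²; chain segment to segment.
0–1 s: v starts -3 m/s; Δx = -3·1 + ½·4·1² = -1 m; v ends 1 m/s.
1–3 s: v starts 1 m/s; Δx = 1·2 + ½·-6·2² = -10 m; v ends -11 m/s.
3–5 s: v starts -11 m/s; Δx = -11·2 + ½·2·2² = -18 m; v ends -7 m/s.
5–6 s: v starts -7 m/s; Δx = -7·1 + ½·-9·1² = -11.5 m; v ends -16 m/s.
x(6) = 6 + Σ Δx = -34.5 m.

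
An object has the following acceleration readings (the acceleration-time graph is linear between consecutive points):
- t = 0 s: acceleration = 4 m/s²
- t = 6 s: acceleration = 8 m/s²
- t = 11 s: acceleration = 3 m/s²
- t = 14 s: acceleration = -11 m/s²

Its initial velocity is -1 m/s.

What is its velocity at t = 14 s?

50.5 m/s

Δv equals the area under the a-t graph; then v = v₀ + Δv.
0–6 s: ½(4 + 8)(6) = 36 m/s
6–11 s: ½(8 + 3)(5) = 27.5 m/s
11–14 s: ½(3 + -11)(3) = -12 m/s
Δv = 51.5 m/s, so v(14) = -1 + (51.5) = 50.5 m/s.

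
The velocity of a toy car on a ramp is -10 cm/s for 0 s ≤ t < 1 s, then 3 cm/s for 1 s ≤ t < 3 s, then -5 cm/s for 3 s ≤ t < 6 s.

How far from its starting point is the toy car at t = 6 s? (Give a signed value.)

-19 cm

Displacement is the signed area under the v-t curve.
0–1 s: -10 × 1 = -10 cm
1–3 s: 3 × 2 = 6 cm
3–6 s: -5 × 3 = -15 cm
Net displacement = -19 cm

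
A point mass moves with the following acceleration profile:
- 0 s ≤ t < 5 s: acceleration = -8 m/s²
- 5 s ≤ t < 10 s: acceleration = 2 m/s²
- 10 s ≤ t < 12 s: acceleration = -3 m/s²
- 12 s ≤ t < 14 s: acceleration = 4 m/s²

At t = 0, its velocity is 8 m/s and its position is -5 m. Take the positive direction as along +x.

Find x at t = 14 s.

-298 m

On each constant-a segment, Δv = aΔt and Δx = v₀Δt + ½aΔt²; chain segment to segment.
0–5 s: v starts 8 m/s; Δx = 8·5 + ½·-8·5² = -60 m; v ends -32 m/s.
5–10 s: v starts -32 m/s; Δx = -32·5 + ½·2·5² = -135 m; v ends -22 m/s.
10–12 s: v starts -22 m/s; Δx = -22·2 + ½·-3·2² = -50 m; v ends -28 m/s.
12–14 s: v starts -28 m/s; Δx = -28·2 + ½·4·2² = -48 m; v ends -20 m/s.
x(14) = -5 + Σ Δx = -298 m.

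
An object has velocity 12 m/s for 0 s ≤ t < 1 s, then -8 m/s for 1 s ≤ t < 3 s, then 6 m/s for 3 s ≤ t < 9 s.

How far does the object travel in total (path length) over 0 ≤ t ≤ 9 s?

64 m

Total distance travelled is ∫|v| dt — sum the magnitudes of each area piece.
0–1 s: |12| × 1 = 12 m
1–3 s: |-8| × 2 = 16 m
3–9 s: |6| × 6 = 36 m
Total distance = 64 m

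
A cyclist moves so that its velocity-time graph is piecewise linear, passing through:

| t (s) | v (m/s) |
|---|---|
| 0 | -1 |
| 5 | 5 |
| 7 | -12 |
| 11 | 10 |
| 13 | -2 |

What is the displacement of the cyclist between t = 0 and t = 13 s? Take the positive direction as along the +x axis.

Displacement is the signed area under the v-t curve.
0–5 s: ½(-1 + 5)(5) = 10 m
5–7 s: ½(5 + -12)(2) = -7 m
7–11 s: ½(-12 + 10)(4) = -4 m
11–13 s: ½(10 + -2)(2) = 8 m
Net displacement = 7 m

7 m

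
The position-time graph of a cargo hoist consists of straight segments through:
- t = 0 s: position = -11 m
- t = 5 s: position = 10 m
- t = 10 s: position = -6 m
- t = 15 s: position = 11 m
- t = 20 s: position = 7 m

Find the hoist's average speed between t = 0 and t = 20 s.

Average speed = (total path length)/(elapsed time); on a piecewise-linear x-t graph the path length is Σ|Δx|.
0–5 s: |Δx| = |10 − -11| = 21 m
5–10 s: |Δx| = |-6 − 10| = 16 m
10–15 s: |Δx| = |11 − -6| = 17 m
15–20 s: |Δx| = |7 − 11| = 4 m
Total path = 58 m; average speed = 58/20 = 2.9 m/s.

2.9 m/s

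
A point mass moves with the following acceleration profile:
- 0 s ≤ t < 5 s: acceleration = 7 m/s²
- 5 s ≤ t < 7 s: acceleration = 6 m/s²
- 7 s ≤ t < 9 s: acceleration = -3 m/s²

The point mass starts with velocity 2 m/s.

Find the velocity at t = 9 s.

43 m/s

Δv equals the area under the a-t graph; then v = v₀ + Δv.
0–5 s: 7 × 5 = 35 m/s
5–7 s: 6 × 2 = 12 m/s
7–9 s: -3 × 2 = -6 m/s
Δv = 41 m/s, so v(9) = 2 + (41) = 43 m/s.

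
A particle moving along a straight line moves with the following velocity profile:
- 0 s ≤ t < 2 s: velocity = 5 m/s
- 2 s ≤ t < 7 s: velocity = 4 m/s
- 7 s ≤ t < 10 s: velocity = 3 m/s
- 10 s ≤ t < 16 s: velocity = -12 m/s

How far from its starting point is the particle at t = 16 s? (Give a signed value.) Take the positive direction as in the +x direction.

Net displacement equals the area under the velocity-time graph (areas below the axis count negative).
0–2 s: 5 × 2 = 10 m
2–7 s: 4 × 5 = 20 m
7–10 s: 3 × 3 = 9 m
10–16 s: -12 × 6 = -72 m
Net displacement = -33 m

-33 m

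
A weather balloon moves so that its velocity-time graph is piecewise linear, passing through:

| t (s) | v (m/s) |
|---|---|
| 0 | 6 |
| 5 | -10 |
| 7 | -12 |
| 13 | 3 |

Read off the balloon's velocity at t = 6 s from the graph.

-11 m/s

On 5–7 s the graph is linear from -10 to -12 m/s: v(6) = -10 + (-12 − -10)·(6 − 5)/(7 − 5) = -11 m/s.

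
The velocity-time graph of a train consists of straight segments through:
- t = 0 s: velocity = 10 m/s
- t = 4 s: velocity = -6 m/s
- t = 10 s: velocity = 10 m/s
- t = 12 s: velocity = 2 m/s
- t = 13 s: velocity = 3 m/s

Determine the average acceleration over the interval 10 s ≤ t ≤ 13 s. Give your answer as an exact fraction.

Average acceleration = Δv/Δt = (3 − 10)/(13 − 10) = -7/3 m/s².

-7/3 m/s²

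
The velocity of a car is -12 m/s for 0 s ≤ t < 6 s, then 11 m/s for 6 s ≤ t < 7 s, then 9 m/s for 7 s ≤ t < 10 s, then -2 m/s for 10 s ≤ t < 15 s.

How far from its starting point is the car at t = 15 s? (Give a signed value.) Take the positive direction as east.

Net displacement equals the area under the velocity-time graph (areas below the axis count negative).
0–6 s: -12 × 6 = -72 m
6–7 s: 11 × 1 = 11 m
7–10 s: 9 × 3 = 27 m
10–15 s: -2 × 5 = -10 m
Net displacement = -44 m

-44 m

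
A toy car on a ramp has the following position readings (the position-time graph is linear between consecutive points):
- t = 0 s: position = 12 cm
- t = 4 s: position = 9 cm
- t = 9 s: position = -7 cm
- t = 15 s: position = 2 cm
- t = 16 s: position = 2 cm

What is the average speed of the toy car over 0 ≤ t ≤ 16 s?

1.75 cm/s

Average speed = (total path length)/(elapsed time); on a piecewise-linear x-t graph the path length is Σ|Δx|.
0–4 s: |Δx| = |9 − 12| = 3 cm
4–9 s: |Δx| = |-7 − 9| = 16 cm
9–15 s: |Δx| = |2 − -7| = 9 cm
15–16 s: |Δx| = |2 − 2| = 0 cm
Total path = 28 cm; average speed = 28/16 = 1.75 cm/s.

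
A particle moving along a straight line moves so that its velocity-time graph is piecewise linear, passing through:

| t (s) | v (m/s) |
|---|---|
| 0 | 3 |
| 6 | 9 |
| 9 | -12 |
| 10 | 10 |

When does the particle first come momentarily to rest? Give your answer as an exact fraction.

v changes sign on 6–9 s (from 9 to -12); the graph is linear there, so v = 0 at t = 6 + (-9)·(9 − 6)/(-12 − 9) = 51/7 s.

t = 51/7 s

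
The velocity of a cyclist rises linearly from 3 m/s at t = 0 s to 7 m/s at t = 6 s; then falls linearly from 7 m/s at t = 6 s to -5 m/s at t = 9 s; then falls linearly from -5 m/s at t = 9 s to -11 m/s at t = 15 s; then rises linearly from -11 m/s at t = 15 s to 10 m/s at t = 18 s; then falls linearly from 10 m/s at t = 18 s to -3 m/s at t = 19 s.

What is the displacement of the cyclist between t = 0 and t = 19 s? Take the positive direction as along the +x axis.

Net displacement equals the area under the velocity-time graph (areas below the axis count negative).
0–6 s: ½(3 + 7)(6) = 30 m
6–9 s: ½(7 + -5)(3) = 3 m
9–15 s: ½(-5 + -11)(6) = -48 m
15–18 s: ½(-11 + 10)(3) = -1.5 m
18–19 s: ½(10 + -3)(1) = 3.5 m
Net displacement = -13 m

-13 m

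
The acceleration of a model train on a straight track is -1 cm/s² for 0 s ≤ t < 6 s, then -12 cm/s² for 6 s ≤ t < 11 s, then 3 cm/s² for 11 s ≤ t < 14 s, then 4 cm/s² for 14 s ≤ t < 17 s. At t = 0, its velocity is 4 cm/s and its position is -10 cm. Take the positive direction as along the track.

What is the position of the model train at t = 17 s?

On each constant-a segment, Δv = aΔt and Δx = v₀Δt + ½aΔt²; chain segment to segment.
0–6 s: v starts 4 cm/s; Δx = 4·6 + ½·-1·6² = 6 cm; v ends -2 cm/s.
6–11 s: v starts -2 cm/s; Δx = -2·5 + ½·-12·5² = -160 cm; v ends -62 cm/s.
11–14 s: v starts -62 cm/s; Δx = -62·3 + ½·3·3² = -172.5 cm; v ends -53 cm/s.
14–17 s: v starts -53 cm/s; Δx = -53·3 + ½·4·3² = -141 cm; v ends -41 cm/s.
x(17) = -10 + Σ Δx = -477.5 cm.

-477.5 cm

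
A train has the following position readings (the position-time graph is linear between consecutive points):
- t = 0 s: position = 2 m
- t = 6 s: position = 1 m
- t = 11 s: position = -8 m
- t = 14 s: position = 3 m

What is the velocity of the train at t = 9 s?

Velocity is the slope of the x-t graph on 6–11 s: (-8 − 1)/(11 − 6) = -1.8 m/s.

-1.8 m/s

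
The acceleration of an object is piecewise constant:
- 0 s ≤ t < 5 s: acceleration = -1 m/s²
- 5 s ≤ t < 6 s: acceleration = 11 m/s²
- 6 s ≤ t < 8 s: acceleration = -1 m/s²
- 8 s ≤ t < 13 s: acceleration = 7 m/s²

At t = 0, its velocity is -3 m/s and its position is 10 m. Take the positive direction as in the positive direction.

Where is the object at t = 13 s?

On each constant-a segment, Δv = aΔt and Δx = v₀Δt + ½aΔt²; chain segment to segment.
0–5 s: v starts -3 m/s; Δx = -3·5 + ½·-1·5² = -27.5 m; v ends -8 m/s.
5–6 s: v starts -8 m/s; Δx = -8·1 + ½·11·1² = -2.5 m; v ends 3 m/s.
6–8 s: v starts 3 m/s; Δx = 3·2 + ½·-1·2² = 4 m; v ends 1 m/s.
8–13 s: v starts 1 m/s; Δx = 1·5 + ½·7·5² = 92.5 m; v ends 36 m/s.
x(13) = 10 + Σ Δx = 76.5 m.

76.5 m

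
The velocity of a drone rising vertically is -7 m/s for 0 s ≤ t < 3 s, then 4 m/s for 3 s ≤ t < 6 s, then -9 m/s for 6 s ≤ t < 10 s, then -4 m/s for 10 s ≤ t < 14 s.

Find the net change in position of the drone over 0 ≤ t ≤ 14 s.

-61 m

Net displacement equals the area under the velocity-time graph (areas below the axis count negative).
0–3 s: -7 × 3 = -21 m
3–6 s: 4 × 3 = 12 m
6–10 s: -9 × 4 = -36 m
10–14 s: -4 × 4 = -16 m
Net displacement = -61 m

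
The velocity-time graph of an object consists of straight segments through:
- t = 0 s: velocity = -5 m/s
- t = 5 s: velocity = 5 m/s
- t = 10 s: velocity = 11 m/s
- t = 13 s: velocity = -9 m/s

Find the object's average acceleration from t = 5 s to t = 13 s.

Average acceleration = Δv/Δt = (-9 − 5)/(13 − 5) = -1.75 m/s².

-1.75 m/s²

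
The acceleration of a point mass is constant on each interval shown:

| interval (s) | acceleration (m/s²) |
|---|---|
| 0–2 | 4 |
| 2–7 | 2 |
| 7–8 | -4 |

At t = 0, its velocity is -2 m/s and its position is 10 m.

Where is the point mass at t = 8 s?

On each constant-a segment, Δv = aΔt and Δx = v₀Δt + ½aΔt²; chain segment to segment.
0–2 s: v starts -2 m/s; Δx = -2·2 + ½·4·2² = 4 m; v ends 6 m/s.
2–7 s: v starts 6 m/s; Δx = 6·5 + ½·2·5² = 55 m; v ends 16 m/s.
7–8 s: v starts 16 m/s; Δx = 16·1 + ½·-4·1² = 14 m; v ends 12 m/s.
x(8) = 10 + Σ Δx = 83 m.

83 m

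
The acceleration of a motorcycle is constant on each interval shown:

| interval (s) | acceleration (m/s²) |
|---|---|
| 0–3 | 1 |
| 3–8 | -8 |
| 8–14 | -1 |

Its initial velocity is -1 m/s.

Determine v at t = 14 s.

-44 m/s

Δv equals the area under the a-t graph; then v = v₀ + Δv.
0–3 s: 1 × 3 = 3 m/s
3–8 s: -8 × 5 = -40 m/s
8–14 s: -1 × 6 = -6 m/s
Δv = -43 m/s, so v(14) = -1 + (-43) = -44 m/s.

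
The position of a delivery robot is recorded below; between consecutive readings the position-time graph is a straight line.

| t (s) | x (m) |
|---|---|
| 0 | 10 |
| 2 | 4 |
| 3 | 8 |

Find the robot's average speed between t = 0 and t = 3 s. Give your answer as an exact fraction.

10/3 m/s

Average speed = (total path length)/(elapsed time); on a piecewise-linear x-t graph the path length is Σ|Δx|.
0–2 s: |Δx| = |4 − 10| = 6 m
2–3 s: |Δx| = |8 − 4| = 4 m
Total path = 10 m; average speed = 10/3 = 10/3 m/s.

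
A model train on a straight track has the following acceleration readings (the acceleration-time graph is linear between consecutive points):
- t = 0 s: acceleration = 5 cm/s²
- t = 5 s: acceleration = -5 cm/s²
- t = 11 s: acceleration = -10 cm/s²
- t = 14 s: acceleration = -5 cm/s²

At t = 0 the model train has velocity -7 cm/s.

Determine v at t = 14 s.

Δv equals the area under the a-t graph; then v = v₀ + Δv.
0–5 s: ½(5 + -5)(5) = 0 cm/s
5–11 s: ½(-5 + -10)(6) = -45 cm/s
11–14 s: ½(-10 + -5)(3) = -22.5 cm/s
Δv = -67.5 cm/s, so v(14) = -7 + (-67.5) = -74.5 cm/s.

-74.5 cm/s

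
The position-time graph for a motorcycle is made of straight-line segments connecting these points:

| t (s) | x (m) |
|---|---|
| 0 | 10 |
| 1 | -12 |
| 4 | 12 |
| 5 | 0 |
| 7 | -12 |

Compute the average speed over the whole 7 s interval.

10 m/s

Average speed = (total path length)/(elapsed time); on a piecewise-linear x-t graph the path length is Σ|Δx|.
0–1 s: |Δx| = |-12 − 10| = 22 m
1–4 s: |Δx| = |12 − -12| = 24 m
4–5 s: |Δx| = |0 − 12| = 12 m
5–7 s: |Δx| = |-12 − 0| = 12 m
Total path = 70 m; average speed = 70/7 = 10 m/s.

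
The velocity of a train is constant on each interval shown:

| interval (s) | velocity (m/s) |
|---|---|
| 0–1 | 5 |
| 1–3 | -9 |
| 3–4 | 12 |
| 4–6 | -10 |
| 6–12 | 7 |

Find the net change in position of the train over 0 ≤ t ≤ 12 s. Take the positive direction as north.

21 m

Displacement is the signed area under the v-t curve.
0–1 s: 5 × 1 = 5 m
1–3 s: -9 × 2 = -18 m
3–4 s: 12 × 1 = 12 m
4–6 s: -10 × 2 = -20 m
6–12 s: 7 × 6 = 42 m
Net displacement = 21 m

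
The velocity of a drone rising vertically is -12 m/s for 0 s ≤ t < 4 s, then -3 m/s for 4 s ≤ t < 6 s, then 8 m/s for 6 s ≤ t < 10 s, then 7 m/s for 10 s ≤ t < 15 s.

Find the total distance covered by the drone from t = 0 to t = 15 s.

121 m

Total distance travelled is ∫|v| dt — sum the magnitudes of each area piece.
0–4 s: |-12| × 4 = 48 m
4–6 s: |-3| × 2 = 6 m
6–10 s: |8| × 4 = 32 m
10–15 s: |7| × 5 = 35 m
Total distance = 121 m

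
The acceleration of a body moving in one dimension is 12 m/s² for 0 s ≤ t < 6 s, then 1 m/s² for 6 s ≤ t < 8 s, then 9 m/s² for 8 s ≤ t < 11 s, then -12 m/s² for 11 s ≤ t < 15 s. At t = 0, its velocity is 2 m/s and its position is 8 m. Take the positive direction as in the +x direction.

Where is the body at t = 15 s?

On each constant-a segment, Δv = aΔt and Δx = v₀Δt + ½aΔt²; chain segment to segment.
0–6 s: v starts 2 m/s; Δx = 2·6 + ½·12·6² = 228 m; v ends 74 m/s.
6–8 s: v starts 74 m/s; Δx = 74·2 + ½·1·2² = 150 m; v ends 76 m/s.
8–11 s: v starts 76 m/s; Δx = 76·3 + ½·9·3² = 268.5 m; v ends 103 m/s.
11–15 s: v starts 103 m/s; Δx = 103·4 + ½·-12·4² = 316 m; v ends 55 m/s.
x(15) = 8 + Σ Δx = 970.5 m.

970.5 m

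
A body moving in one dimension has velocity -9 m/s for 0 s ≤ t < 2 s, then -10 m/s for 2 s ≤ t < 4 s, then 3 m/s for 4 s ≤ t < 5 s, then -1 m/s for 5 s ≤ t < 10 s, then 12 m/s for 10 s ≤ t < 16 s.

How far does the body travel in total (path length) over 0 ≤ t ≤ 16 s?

118 m

Distance (not displacement) is the total path length: add the absolute areas under v-t.
0–2 s: |-9| × 2 = 18 m
2–4 s: |-10| × 2 = 20 m
4–5 s: |3| × 1 = 3 m
5–10 s: |-1| × 5 = 5 m
10–16 s: |12| × 6 = 72 m
Total distance = 118 m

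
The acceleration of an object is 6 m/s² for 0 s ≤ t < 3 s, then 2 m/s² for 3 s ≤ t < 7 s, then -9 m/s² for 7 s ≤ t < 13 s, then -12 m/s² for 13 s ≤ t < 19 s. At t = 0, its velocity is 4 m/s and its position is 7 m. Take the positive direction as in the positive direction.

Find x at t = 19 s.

-192 m

On each constant-a segment, Δv = aΔt and Δx = v₀Δt + ½aΔt²; chain segment to segment.
0–3 s: v starts 4 m/s; Δx = 4·3 + ½·6·3² = 39 m; v ends 22 m/s.
3–7 s: v starts 22 m/s; Δx = 22·4 + ½·2·4² = 104 m; v ends 30 m/s.
7–13 s: v starts 30 m/s; Δx = 30·6 + ½·-9·6² = 18 m; v ends -24 m/s.
13–19 s: v starts -24 m/s; Δx = -24·6 + ½·-12·6² = -360 m; v ends -96 m/s.
x(19) = 7 + Σ Δx = -192 m.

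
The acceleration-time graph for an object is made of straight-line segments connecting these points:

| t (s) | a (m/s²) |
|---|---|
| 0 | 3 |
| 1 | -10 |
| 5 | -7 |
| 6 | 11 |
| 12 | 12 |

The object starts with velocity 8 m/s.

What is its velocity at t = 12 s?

Δv equals the area under the a-t graph; then v = v₀ + Δv.
0–1 s: ½(3 + -10)(1) = -3.5 m/s
1–5 s: ½(-10 + -7)(4) = -34 m/s
5–6 s: ½(-7 + 11)(1) = 2 m/s
6–12 s: ½(11 + 12)(6) = 69 m/s
Δv = 33.5 m/s, so v(12) = 8 + (33.5) = 41.5 m/s.

41.5 m/s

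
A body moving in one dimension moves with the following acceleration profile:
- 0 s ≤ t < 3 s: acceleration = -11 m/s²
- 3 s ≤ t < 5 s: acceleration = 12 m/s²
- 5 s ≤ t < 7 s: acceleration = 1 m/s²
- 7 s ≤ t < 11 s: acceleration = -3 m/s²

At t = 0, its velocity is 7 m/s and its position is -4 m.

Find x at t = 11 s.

-86.5 m

On each constant-a segment, Δv = aΔt and Δx = v₀Δt + ½aΔt²; chain segment to segment.
0–3 s: v starts 7 m/s; Δx = 7·3 + ½·-11·3² = -28.5 m; v ends -26 m/s.
3–5 s: v starts -26 m/s; Δx = -26·2 + ½·12·2² = -28 m; v ends -2 m/s.
5–7 s: v starts -2 m/s; Δx = -2·2 + ½·1·2² = -2 m; v ends 0 m/s.
7–11 s: v starts 0 m/s; Δx = 0·4 + ½·-3·4² = -24 m; v ends -12 m/s.
x(11) = -4 + Σ Δx = -86.5 m.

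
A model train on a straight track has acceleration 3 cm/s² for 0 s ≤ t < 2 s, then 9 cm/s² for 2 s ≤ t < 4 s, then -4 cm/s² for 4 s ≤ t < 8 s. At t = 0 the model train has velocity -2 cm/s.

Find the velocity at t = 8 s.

6 cm/s

Δv equals the area under the a-t graph; then v = v₀ + Δv.
0–2 s: 3 × 2 = 6 cm/s
2–4 s: 9 × 2 = 18 cm/s
4–8 s: -4 × 4 = -16 cm/s
Δv = 8 cm/s, so v(8) = -2 + (8) = 6 cm/s.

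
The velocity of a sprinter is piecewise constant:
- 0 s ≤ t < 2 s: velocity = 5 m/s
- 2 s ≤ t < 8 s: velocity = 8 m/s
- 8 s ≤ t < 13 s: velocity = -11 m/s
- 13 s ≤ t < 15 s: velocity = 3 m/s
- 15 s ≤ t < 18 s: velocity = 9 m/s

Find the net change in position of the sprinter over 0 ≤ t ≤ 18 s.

36 m

Displacement is the signed area under the v-t curve.
0–2 s: 5 × 2 = 10 m
2–8 s: 8 × 6 = 48 m
8–13 s: -11 × 5 = -55 m
13–15 s: 3 × 2 = 6 m
15–18 s: 9 × 3 = 27 m
Net displacement = 36 m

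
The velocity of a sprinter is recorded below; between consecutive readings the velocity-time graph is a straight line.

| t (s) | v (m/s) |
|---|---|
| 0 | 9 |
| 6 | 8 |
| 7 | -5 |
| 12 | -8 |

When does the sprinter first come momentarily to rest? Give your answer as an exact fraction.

v changes sign on 6–7 s (from 8 to -5); the graph is linear there, so v = 0 at t = 6 + (-8)·(7 − 6)/(-5 − 8) = 86/13 s.

t = 86/13 s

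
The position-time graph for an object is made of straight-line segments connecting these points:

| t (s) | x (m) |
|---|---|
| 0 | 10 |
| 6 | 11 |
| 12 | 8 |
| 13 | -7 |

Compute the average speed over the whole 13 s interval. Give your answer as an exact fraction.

Average speed = (total path length)/(elapsed time); on a piecewise-linear x-t graph the path length is Σ|Δx|.
0–6 s: |Δx| = |11 − 10| = 1 m
6–12 s: |Δx| = |8 − 11| = 3 m
12–13 s: |Δx| = |-7 − 8| = 15 m
Total path = 19 m; average speed = 19/13 = 19/13 m/s.

19/13 m/s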